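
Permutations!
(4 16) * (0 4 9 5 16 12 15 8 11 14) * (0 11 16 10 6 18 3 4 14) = [14, 1, 2, 4, 12, 10, 18, 7, 16, 5, 6, 0, 15, 13, 11, 8, 9, 17, 3] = (0 14 11)(3 4 12 15 8 16 9 5 10 6 18)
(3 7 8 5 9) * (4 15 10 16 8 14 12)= (3 7 14 12 4 15 10 16 8 5 9)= [0, 1, 2, 7, 15, 9, 6, 14, 5, 3, 16, 11, 4, 13, 12, 10, 8]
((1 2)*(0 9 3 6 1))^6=(9)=((0 9 3 6 1 2))^6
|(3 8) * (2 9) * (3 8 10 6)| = |(2 9)(3 10 6)| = 6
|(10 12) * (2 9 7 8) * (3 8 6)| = 6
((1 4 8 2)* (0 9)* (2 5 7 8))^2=(9)(1 2 4)(5 8 7)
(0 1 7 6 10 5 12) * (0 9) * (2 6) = [1, 7, 6, 3, 4, 12, 10, 2, 8, 0, 5, 11, 9] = (0 1 7 2 6 10 5 12 9)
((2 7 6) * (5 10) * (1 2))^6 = ((1 2 7 6)(5 10))^6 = (10)(1 7)(2 6)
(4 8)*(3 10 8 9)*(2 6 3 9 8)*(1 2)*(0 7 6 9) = (0 7 6 3 10 1 2 9)(4 8) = [7, 2, 9, 10, 8, 5, 3, 6, 4, 0, 1]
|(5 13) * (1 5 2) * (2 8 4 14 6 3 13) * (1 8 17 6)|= 12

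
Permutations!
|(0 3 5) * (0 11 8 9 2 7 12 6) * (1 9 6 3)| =11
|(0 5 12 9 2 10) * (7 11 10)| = |(0 5 12 9 2 7 11 10)| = 8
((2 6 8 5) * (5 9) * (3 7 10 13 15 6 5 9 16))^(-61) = (2 5)(3 13 8 7 15 16 10 6)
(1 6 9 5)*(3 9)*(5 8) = (1 6 3 9 8 5) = [0, 6, 2, 9, 4, 1, 3, 7, 5, 8]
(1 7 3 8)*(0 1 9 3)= (0 1 7)(3 8 9)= [1, 7, 2, 8, 4, 5, 6, 0, 9, 3]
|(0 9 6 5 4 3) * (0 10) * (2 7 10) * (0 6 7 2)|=|(0 9 7 10 6 5 4 3)|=8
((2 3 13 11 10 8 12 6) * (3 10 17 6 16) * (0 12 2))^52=((0 12 16 3 13 11 17 6)(2 10 8))^52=(0 13)(2 10 8)(3 6)(11 12)(16 17)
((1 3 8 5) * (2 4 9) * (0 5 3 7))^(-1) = (0 7 1 5)(2 9 4)(3 8)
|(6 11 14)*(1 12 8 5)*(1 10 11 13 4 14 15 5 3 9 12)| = 4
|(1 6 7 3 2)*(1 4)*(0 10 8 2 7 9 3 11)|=|(0 10 8 2 4 1 6 9 3 7 11)|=11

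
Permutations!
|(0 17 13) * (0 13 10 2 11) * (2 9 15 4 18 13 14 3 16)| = |(0 17 10 9 15 4 18 13 14 3 16 2 11)| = 13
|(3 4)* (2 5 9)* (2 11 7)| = |(2 5 9 11 7)(3 4)| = 10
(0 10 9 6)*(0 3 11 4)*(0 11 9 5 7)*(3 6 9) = (0 10 5 7)(4 11) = [10, 1, 2, 3, 11, 7, 6, 0, 8, 9, 5, 4]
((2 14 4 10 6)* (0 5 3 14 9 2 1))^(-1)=((0 5 3 14 4 10 6 1)(2 9))^(-1)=(0 1 6 10 4 14 3 5)(2 9)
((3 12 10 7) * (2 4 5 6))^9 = ((2 4 5 6)(3 12 10 7))^9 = (2 4 5 6)(3 12 10 7)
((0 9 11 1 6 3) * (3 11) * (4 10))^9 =(11)(4 10) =((0 9 3)(1 6 11)(4 10))^9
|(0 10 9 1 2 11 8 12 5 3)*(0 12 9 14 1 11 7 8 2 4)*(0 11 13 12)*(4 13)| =24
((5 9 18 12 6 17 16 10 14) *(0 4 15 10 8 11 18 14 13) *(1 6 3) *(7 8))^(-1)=(0 13 10 15 4)(1 3 12 18 11 8 7 16 17 6)(5 14 9)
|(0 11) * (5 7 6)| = 6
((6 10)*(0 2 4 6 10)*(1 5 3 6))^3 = (10)(0 1 6 4 3 2 5)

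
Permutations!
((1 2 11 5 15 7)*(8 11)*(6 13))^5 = (1 15 11 2 7 5 8)(6 13)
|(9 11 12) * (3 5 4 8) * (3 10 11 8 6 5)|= |(4 6 5)(8 10 11 12 9)|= 15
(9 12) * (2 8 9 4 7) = [0, 1, 8, 3, 7, 5, 6, 2, 9, 12, 10, 11, 4] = (2 8 9 12 4 7)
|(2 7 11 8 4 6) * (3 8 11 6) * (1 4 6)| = |(11)(1 4 3 8 6 2 7)| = 7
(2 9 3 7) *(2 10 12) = [0, 1, 9, 7, 4, 5, 6, 10, 8, 3, 12, 11, 2] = (2 9 3 7 10 12)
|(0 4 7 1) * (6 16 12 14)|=|(0 4 7 1)(6 16 12 14)|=4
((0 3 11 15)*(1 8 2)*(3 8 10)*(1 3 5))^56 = (0 2 11)(1 5 10)(3 15 8) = ((0 8 2 3 11 15)(1 10 5))^56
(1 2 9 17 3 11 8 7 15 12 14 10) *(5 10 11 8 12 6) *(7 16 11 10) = (1 2 9 17 3 8 16 11 12 14 10)(5 7 15 6) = [0, 2, 9, 8, 4, 7, 5, 15, 16, 17, 1, 12, 14, 13, 10, 6, 11, 3]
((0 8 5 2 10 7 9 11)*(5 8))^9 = ((0 5 2 10 7 9 11))^9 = (0 2 7 11 5 10 9)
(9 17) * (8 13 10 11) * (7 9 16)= (7 9 17 16)(8 13 10 11)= [0, 1, 2, 3, 4, 5, 6, 9, 13, 17, 11, 8, 12, 10, 14, 15, 7, 16]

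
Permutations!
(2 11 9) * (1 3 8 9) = (1 3 8 9 2 11) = [0, 3, 11, 8, 4, 5, 6, 7, 9, 2, 10, 1]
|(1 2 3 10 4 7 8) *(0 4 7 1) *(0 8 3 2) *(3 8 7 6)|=|(0 4 1)(3 10 6)(7 8)|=6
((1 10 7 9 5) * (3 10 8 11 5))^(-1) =(1 5 11 8)(3 9 7 10)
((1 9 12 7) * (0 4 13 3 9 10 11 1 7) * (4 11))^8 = (0 12 9 3 13 4 10 1 11)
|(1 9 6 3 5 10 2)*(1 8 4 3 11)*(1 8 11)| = 21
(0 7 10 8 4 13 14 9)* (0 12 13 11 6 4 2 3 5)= (0 7 10 8 2 3 5)(4 11 6)(9 12 13 14)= [7, 1, 3, 5, 11, 0, 4, 10, 2, 12, 8, 6, 13, 14, 9]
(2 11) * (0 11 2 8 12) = (0 11 8 12) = [11, 1, 2, 3, 4, 5, 6, 7, 12, 9, 10, 8, 0]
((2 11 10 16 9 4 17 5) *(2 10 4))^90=((2 11 4 17 5 10 16 9))^90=(2 4 5 16)(9 11 17 10)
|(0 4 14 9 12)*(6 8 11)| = 15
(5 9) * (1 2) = (1 2)(5 9) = [0, 2, 1, 3, 4, 9, 6, 7, 8, 5]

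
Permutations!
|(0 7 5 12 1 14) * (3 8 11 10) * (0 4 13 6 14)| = 20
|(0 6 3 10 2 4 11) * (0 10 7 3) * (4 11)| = |(0 6)(2 11 10)(3 7)| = 6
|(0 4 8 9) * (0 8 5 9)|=|(0 4 5 9 8)|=5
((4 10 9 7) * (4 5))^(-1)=(4 5 7 9 10)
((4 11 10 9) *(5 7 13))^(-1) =(4 9 10 11)(5 13 7)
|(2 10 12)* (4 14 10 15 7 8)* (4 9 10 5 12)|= 10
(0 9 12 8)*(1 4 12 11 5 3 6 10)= (0 9 11 5 3 6 10 1 4 12 8)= [9, 4, 2, 6, 12, 3, 10, 7, 0, 11, 1, 5, 8]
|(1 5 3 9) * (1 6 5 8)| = |(1 8)(3 9 6 5)| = 4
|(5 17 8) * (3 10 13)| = 3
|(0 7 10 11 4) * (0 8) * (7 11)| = 4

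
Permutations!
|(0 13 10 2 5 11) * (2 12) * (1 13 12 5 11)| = 4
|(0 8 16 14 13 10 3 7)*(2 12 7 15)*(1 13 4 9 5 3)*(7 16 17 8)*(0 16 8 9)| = |(0 7 16 14 4)(1 13 10)(2 12 8 17 9 5 3 15)| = 120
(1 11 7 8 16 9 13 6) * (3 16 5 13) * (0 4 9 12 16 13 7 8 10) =(0 4 9 3 13 6 1 11 8 5 7 10)(12 16) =[4, 11, 2, 13, 9, 7, 1, 10, 5, 3, 0, 8, 16, 6, 14, 15, 12]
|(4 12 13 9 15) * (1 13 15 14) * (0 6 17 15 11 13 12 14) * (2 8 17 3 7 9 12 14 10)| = 30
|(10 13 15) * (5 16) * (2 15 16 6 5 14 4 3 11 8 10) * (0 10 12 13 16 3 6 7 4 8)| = 36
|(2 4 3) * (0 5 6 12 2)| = 7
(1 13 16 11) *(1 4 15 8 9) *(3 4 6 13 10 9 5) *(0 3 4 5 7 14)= (0 3 5 4 15 8 7 14)(1 10 9)(6 13 16 11)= [3, 10, 2, 5, 15, 4, 13, 14, 7, 1, 9, 6, 12, 16, 0, 8, 11]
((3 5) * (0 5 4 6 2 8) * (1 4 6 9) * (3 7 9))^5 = ((0 5 7 9 1 4 3 6 2 8))^5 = (0 4)(1 8)(2 9)(3 5)(6 7)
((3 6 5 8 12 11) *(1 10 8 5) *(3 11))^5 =(1 6 3 12 8 10)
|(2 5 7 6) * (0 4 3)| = 12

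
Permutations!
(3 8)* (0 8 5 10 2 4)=(0 8 3 5 10 2 4)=[8, 1, 4, 5, 0, 10, 6, 7, 3, 9, 2]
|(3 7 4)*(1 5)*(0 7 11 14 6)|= 14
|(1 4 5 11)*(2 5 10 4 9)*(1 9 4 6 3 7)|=12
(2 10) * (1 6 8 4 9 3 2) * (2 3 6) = [0, 2, 10, 3, 9, 5, 8, 7, 4, 6, 1] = (1 2 10)(4 9 6 8)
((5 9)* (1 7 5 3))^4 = (1 3 9 5 7)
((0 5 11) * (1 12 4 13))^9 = ((0 5 11)(1 12 4 13))^9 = (1 12 4 13)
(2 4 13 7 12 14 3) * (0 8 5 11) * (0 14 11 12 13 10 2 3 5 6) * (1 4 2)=(0 8 6)(1 4 10)(5 12 11 14)(7 13)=[8, 4, 2, 3, 10, 12, 0, 13, 6, 9, 1, 14, 11, 7, 5]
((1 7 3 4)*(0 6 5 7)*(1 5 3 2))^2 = ((0 6 3 4 5 7 2 1))^2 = (0 3 5 2)(1 6 4 7)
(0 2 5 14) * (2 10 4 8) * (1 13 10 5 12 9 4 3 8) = [5, 13, 12, 8, 1, 14, 6, 7, 2, 4, 3, 11, 9, 10, 0] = (0 5 14)(1 13 10 3 8 2 12 9 4)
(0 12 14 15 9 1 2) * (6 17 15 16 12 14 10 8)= [14, 2, 0, 3, 4, 5, 17, 7, 6, 1, 8, 11, 10, 13, 16, 9, 12, 15]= (0 14 16 12 10 8 6 17 15 9 1 2)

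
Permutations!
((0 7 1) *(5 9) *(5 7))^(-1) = ((0 5 9 7 1))^(-1) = (0 1 7 9 5)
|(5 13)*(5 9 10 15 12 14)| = |(5 13 9 10 15 12 14)| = 7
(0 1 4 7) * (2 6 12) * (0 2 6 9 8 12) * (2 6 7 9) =(0 1 4 9 8 12 7 6) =[1, 4, 2, 3, 9, 5, 0, 6, 12, 8, 10, 11, 7]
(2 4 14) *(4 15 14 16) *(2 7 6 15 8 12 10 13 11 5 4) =(2 8 12 10 13 11 5 4 16)(6 15 14 7) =[0, 1, 8, 3, 16, 4, 15, 6, 12, 9, 13, 5, 10, 11, 7, 14, 2]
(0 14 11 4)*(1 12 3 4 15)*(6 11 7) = (0 14 7 6 11 15 1 12 3 4) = [14, 12, 2, 4, 0, 5, 11, 6, 8, 9, 10, 15, 3, 13, 7, 1]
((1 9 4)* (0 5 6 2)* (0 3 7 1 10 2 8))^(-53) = ((0 5 6 8)(1 9 4 10 2 3 7))^(-53) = (0 8 6 5)(1 10 7 4 3 9 2)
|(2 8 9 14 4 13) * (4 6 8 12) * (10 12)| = 20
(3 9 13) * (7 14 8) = (3 9 13)(7 14 8) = [0, 1, 2, 9, 4, 5, 6, 14, 7, 13, 10, 11, 12, 3, 8]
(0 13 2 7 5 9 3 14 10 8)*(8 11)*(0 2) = (0 13)(2 7 5 9 3 14 10 11 8) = [13, 1, 7, 14, 4, 9, 6, 5, 2, 3, 11, 8, 12, 0, 10]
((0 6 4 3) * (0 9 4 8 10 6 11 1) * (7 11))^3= ((0 7 11 1)(3 9 4)(6 8 10))^3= (0 1 11 7)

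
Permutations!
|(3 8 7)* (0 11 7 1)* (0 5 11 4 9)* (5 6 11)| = 6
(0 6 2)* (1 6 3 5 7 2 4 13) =(0 3 5 7 2)(1 6 4 13) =[3, 6, 0, 5, 13, 7, 4, 2, 8, 9, 10, 11, 12, 1]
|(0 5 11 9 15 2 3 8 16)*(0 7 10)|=11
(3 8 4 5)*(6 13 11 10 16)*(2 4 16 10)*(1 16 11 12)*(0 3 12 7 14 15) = (0 3 8 11 2 4 5 12 1 16 6 13 7 14 15) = [3, 16, 4, 8, 5, 12, 13, 14, 11, 9, 10, 2, 1, 7, 15, 0, 6]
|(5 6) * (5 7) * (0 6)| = |(0 6 7 5)| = 4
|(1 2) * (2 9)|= 3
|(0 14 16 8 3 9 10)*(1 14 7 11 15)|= 11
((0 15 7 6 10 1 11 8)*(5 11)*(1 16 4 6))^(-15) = ((0 15 7 1 5 11 8)(4 6 10 16))^(-15) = (0 8 11 5 1 7 15)(4 6 10 16)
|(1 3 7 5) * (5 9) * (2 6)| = 10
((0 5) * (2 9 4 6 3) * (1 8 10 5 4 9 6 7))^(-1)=((0 4 7 1 8 10 5)(2 6 3))^(-1)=(0 5 10 8 1 7 4)(2 3 6)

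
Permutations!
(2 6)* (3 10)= (2 6)(3 10)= [0, 1, 6, 10, 4, 5, 2, 7, 8, 9, 3]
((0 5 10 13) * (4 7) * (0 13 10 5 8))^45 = (13)(0 8)(4 7)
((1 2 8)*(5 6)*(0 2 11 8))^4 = ((0 2)(1 11 8)(5 6))^4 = (1 11 8)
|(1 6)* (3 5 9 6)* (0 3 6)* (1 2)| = |(0 3 5 9)(1 6 2)| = 12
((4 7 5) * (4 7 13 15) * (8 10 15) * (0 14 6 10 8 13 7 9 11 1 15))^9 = (0 14 6 10)(1 4 5 11 15 7 9)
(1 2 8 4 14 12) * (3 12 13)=[0, 2, 8, 12, 14, 5, 6, 7, 4, 9, 10, 11, 1, 3, 13]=(1 2 8 4 14 13 3 12)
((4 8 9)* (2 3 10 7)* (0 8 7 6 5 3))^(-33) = (0 4)(2 9)(3 5 6 10)(7 8)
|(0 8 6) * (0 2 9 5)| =6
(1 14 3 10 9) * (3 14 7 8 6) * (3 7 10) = (14)(1 10 9)(6 7 8) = [0, 10, 2, 3, 4, 5, 7, 8, 6, 1, 9, 11, 12, 13, 14]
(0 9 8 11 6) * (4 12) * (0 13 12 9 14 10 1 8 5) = (0 14 10 1 8 11 6 13 12 4 9 5) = [14, 8, 2, 3, 9, 0, 13, 7, 11, 5, 1, 6, 4, 12, 10]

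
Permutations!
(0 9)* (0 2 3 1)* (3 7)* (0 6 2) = (0 9)(1 6 2 7 3) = [9, 6, 7, 1, 4, 5, 2, 3, 8, 0]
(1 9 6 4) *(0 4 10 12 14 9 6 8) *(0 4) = [0, 6, 2, 3, 1, 5, 10, 7, 4, 8, 12, 11, 14, 13, 9] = (1 6 10 12 14 9 8 4)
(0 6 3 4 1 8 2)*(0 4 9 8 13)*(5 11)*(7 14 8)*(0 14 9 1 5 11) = [6, 13, 4, 1, 5, 0, 3, 9, 2, 7, 10, 11, 12, 14, 8] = (0 6 3 1 13 14 8 2 4 5)(7 9)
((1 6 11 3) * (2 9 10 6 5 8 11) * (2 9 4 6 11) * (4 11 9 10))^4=(1 11 8)(2 5 3)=((1 5 8 2 11 3)(4 6 10 9))^4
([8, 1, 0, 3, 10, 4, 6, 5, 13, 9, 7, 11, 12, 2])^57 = (0 8 13 2)(4 10 7 5)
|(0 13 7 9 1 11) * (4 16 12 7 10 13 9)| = 4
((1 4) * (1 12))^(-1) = (1 12 4)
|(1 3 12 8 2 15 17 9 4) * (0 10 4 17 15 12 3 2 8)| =6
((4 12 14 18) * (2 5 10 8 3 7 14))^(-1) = (2 12 4 18 14 7 3 8 10 5)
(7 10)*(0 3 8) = [3, 1, 2, 8, 4, 5, 6, 10, 0, 9, 7] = (0 3 8)(7 10)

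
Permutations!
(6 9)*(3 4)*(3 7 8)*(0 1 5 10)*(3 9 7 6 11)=(0 1 5 10)(3 4 6 7 8 9 11)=[1, 5, 2, 4, 6, 10, 7, 8, 9, 11, 0, 3]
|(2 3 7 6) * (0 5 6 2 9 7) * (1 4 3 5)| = 20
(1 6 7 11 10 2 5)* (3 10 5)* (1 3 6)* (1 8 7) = (1 8 7 11 5 3 10 2 6) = [0, 8, 6, 10, 4, 3, 1, 11, 7, 9, 2, 5]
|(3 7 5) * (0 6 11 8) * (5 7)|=4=|(0 6 11 8)(3 5)|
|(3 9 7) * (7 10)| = |(3 9 10 7)| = 4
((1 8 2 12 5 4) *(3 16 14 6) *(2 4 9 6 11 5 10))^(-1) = ((1 8 4)(2 12 10)(3 16 14 11 5 9 6))^(-1) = (1 4 8)(2 10 12)(3 6 9 5 11 14 16)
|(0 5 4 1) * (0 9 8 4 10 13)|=|(0 5 10 13)(1 9 8 4)|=4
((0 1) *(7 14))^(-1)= ((0 1)(7 14))^(-1)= (0 1)(7 14)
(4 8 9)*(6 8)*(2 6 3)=(2 6 8 9 4 3)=[0, 1, 6, 2, 3, 5, 8, 7, 9, 4]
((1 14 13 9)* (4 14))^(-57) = (1 13 4 9 14)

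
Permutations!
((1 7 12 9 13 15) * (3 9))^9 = (1 12 9 15 7 3 13)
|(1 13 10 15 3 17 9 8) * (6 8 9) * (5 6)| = |(1 13 10 15 3 17 5 6 8)| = 9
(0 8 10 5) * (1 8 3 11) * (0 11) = (0 3)(1 8 10 5 11) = [3, 8, 2, 0, 4, 11, 6, 7, 10, 9, 5, 1]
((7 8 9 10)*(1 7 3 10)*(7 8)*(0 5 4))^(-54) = ((0 5 4)(1 8 9)(3 10))^(-54) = (10)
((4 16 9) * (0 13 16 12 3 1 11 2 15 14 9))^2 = (0 16 13)(1 2 14 4 3 11 15 9 12)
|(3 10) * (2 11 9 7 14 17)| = |(2 11 9 7 14 17)(3 10)| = 6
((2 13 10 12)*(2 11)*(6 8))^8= (2 12 13 11 10)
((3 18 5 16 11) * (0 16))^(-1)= (0 5 18 3 11 16)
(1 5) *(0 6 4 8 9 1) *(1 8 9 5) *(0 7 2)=[6, 1, 0, 3, 9, 7, 4, 2, 5, 8]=(0 6 4 9 8 5 7 2)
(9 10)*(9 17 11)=(9 10 17 11)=[0, 1, 2, 3, 4, 5, 6, 7, 8, 10, 17, 9, 12, 13, 14, 15, 16, 11]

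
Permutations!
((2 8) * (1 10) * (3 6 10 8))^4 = (1 6 2)(3 8 10)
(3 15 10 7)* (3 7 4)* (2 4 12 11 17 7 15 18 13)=[0, 1, 4, 18, 3, 5, 6, 15, 8, 9, 12, 17, 11, 2, 14, 10, 16, 7, 13]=(2 4 3 18 13)(7 15 10 12 11 17)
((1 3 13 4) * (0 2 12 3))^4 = (0 13 2 4 12 1 3)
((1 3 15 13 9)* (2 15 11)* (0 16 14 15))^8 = ((0 16 14 15 13 9 1 3 11 2))^8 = (0 11 1 13 14)(2 3 9 15 16)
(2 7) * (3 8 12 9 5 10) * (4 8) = [0, 1, 7, 4, 8, 10, 6, 2, 12, 5, 3, 11, 9] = (2 7)(3 4 8 12 9 5 10)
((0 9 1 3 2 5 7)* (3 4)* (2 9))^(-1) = (0 7 5 2)(1 9 3 4)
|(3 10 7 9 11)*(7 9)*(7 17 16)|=12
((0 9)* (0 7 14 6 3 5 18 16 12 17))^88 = (18)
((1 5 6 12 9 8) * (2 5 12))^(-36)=(12)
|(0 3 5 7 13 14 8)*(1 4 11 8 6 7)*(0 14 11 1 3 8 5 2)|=10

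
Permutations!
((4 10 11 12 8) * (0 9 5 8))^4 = (0 4)(5 11)(8 12)(9 10)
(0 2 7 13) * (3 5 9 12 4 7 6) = (0 2 6 3 5 9 12 4 7 13) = [2, 1, 6, 5, 7, 9, 3, 13, 8, 12, 10, 11, 4, 0]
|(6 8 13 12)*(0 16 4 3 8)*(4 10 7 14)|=|(0 16 10 7 14 4 3 8 13 12 6)|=11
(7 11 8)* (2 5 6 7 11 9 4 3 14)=(2 5 6 7 9 4 3 14)(8 11)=[0, 1, 5, 14, 3, 6, 7, 9, 11, 4, 10, 8, 12, 13, 2]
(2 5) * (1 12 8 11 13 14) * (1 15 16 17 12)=(2 5)(8 11 13 14 15 16 17 12)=[0, 1, 5, 3, 4, 2, 6, 7, 11, 9, 10, 13, 8, 14, 15, 16, 17, 12]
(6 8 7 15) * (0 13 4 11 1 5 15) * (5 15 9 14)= (0 13 4 11 1 15 6 8 7)(5 9 14)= [13, 15, 2, 3, 11, 9, 8, 0, 7, 14, 10, 1, 12, 4, 5, 6]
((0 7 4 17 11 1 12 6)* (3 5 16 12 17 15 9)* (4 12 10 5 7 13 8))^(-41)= ((0 13 8 4 15 9 3 7 12 6)(1 17 11)(5 16 10))^(-41)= (0 6 12 7 3 9 15 4 8 13)(1 17 11)(5 16 10)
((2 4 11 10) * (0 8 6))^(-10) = ((0 8 6)(2 4 11 10))^(-10) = (0 6 8)(2 11)(4 10)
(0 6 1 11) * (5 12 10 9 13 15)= (0 6 1 11)(5 12 10 9 13 15)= [6, 11, 2, 3, 4, 12, 1, 7, 8, 13, 9, 0, 10, 15, 14, 5]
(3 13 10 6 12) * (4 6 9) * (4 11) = [0, 1, 2, 13, 6, 5, 12, 7, 8, 11, 9, 4, 3, 10] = (3 13 10 9 11 4 6 12)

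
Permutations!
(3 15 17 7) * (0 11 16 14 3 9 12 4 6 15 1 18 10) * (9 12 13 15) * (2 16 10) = (0 11 10)(1 18 2 16 14 3)(4 6 9 13 15 17 7 12) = [11, 18, 16, 1, 6, 5, 9, 12, 8, 13, 0, 10, 4, 15, 3, 17, 14, 7, 2]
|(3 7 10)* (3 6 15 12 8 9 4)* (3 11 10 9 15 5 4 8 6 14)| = 12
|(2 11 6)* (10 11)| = |(2 10 11 6)| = 4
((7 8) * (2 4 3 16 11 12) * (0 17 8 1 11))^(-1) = (0 16 3 4 2 12 11 1 7 8 17)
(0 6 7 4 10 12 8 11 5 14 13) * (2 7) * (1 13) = [6, 13, 7, 3, 10, 14, 2, 4, 11, 9, 12, 5, 8, 0, 1] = (0 6 2 7 4 10 12 8 11 5 14 1 13)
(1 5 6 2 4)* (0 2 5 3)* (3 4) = (0 2 3)(1 4)(5 6) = [2, 4, 3, 0, 1, 6, 5]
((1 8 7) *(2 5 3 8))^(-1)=(1 7 8 3 5 2)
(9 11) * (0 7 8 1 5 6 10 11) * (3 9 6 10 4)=(0 7 8 1 5 10 11 6 4 3 9)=[7, 5, 2, 9, 3, 10, 4, 8, 1, 0, 11, 6]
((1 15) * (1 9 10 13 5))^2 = (1 9 13)(5 15 10)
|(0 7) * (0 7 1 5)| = |(7)(0 1 5)| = 3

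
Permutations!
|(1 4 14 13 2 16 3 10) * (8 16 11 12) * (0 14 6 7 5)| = 15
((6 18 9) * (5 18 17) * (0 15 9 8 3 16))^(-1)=((0 15 9 6 17 5 18 8 3 16))^(-1)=(0 16 3 8 18 5 17 6 9 15)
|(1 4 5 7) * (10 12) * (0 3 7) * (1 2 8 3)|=|(0 1 4 5)(2 8 3 7)(10 12)|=4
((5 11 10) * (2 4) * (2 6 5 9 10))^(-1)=((2 4 6 5 11)(9 10))^(-1)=(2 11 5 6 4)(9 10)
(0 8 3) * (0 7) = (0 8 3 7) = [8, 1, 2, 7, 4, 5, 6, 0, 3]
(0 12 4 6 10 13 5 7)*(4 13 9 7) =(0 12 13 5 4 6 10 9 7) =[12, 1, 2, 3, 6, 4, 10, 0, 8, 7, 9, 11, 13, 5]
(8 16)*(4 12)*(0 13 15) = (0 13 15)(4 12)(8 16) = [13, 1, 2, 3, 12, 5, 6, 7, 16, 9, 10, 11, 4, 15, 14, 0, 8]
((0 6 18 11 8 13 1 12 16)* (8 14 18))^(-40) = (0 8 1 16 6 13 12)(11 18 14)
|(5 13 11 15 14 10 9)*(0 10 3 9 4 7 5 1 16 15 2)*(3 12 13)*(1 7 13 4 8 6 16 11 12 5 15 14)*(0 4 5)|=66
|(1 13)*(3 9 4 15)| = 4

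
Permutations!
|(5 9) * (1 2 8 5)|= 5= |(1 2 8 5 9)|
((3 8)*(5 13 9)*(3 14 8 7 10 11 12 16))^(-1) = ((3 7 10 11 12 16)(5 13 9)(8 14))^(-1) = (3 16 12 11 10 7)(5 9 13)(8 14)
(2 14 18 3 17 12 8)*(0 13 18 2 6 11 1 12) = (0 13 18 3 17)(1 12 8 6 11)(2 14) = [13, 12, 14, 17, 4, 5, 11, 7, 6, 9, 10, 1, 8, 18, 2, 15, 16, 0, 3]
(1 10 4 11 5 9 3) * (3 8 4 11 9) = [0, 10, 2, 1, 9, 3, 6, 7, 4, 8, 11, 5] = (1 10 11 5 3)(4 9 8)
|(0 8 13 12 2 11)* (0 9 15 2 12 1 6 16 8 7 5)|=|(0 7 5)(1 6 16 8 13)(2 11 9 15)|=60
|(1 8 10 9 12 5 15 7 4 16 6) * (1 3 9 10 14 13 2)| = 45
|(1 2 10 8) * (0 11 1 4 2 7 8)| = 8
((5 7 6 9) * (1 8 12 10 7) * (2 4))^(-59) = ((1 8 12 10 7 6 9 5)(2 4))^(-59) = (1 6 12 5 7 8 9 10)(2 4)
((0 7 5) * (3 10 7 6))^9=(0 10)(3 5)(6 7)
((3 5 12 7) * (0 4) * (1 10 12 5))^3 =(0 4)(1 7 10 3 12)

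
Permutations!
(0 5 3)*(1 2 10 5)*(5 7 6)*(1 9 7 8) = (0 9 7 6 5 3)(1 2 10 8) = [9, 2, 10, 0, 4, 3, 5, 6, 1, 7, 8]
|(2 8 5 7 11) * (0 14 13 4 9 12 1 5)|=|(0 14 13 4 9 12 1 5 7 11 2 8)|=12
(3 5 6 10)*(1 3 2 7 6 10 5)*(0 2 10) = (10)(0 2 7 6 5)(1 3) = [2, 3, 7, 1, 4, 0, 5, 6, 8, 9, 10]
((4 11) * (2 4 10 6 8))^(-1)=(2 8 6 10 11 4)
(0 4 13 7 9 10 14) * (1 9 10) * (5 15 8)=(0 4 13 7 10 14)(1 9)(5 15 8)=[4, 9, 2, 3, 13, 15, 6, 10, 5, 1, 14, 11, 12, 7, 0, 8]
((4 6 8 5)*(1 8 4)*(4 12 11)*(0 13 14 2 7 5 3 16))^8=(0 3 1 7 14)(2 13 16 8 5)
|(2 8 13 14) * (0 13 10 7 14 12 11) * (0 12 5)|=30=|(0 13 5)(2 8 10 7 14)(11 12)|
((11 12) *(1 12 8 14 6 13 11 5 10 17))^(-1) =(1 17 10 5 12)(6 14 8 11 13)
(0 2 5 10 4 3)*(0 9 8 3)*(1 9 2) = (0 1 9 8 3 2 5 10 4) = [1, 9, 5, 2, 0, 10, 6, 7, 3, 8, 4]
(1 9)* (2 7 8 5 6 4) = (1 9)(2 7 8 5 6 4) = [0, 9, 7, 3, 2, 6, 4, 8, 5, 1]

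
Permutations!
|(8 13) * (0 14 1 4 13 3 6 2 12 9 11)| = |(0 14 1 4 13 8 3 6 2 12 9 11)| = 12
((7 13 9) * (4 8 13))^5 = ((4 8 13 9 7))^5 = (13)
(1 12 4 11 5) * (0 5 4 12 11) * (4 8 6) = (12)(0 5 1 11 8 6 4) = [5, 11, 2, 3, 0, 1, 4, 7, 6, 9, 10, 8, 12]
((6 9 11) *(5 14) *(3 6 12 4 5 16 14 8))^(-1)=(3 8 5 4 12 11 9 6)(14 16)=((3 6 9 11 12 4 5 8)(14 16))^(-1)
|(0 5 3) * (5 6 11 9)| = 6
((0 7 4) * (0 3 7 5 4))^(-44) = ((0 5 4 3 7))^(-44) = (0 5 4 3 7)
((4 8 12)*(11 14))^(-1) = (4 12 8)(11 14)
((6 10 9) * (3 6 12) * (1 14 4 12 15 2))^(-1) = (1 2 15 9 10 6 3 12 4 14)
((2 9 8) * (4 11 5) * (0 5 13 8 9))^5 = (0 8 11 5 2 13 4)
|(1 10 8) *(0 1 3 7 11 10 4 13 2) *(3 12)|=30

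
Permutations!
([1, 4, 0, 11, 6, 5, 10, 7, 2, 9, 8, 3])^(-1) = (0 2 8 10 6 4 1)(3 11)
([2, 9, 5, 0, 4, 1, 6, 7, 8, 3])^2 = [5, 3, 1, 2, 4, 9, 6, 7, 8, 0]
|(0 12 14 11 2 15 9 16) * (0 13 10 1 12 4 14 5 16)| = 42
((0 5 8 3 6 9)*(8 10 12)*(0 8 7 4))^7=(0 5 10 12 7 4)(3 8 9 6)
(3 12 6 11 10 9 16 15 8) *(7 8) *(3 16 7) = (3 12 6 11 10 9 7 8 16 15) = [0, 1, 2, 12, 4, 5, 11, 8, 16, 7, 9, 10, 6, 13, 14, 3, 15]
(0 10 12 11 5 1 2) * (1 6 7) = [10, 2, 0, 3, 4, 6, 7, 1, 8, 9, 12, 5, 11] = (0 10 12 11 5 6 7 1 2)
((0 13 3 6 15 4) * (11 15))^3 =(0 6 4 3 15 13 11)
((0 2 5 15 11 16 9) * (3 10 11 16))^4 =((0 2 5 15 16 9)(3 10 11))^4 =(0 16 5)(2 9 15)(3 10 11)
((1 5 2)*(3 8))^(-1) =((1 5 2)(3 8))^(-1) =(1 2 5)(3 8)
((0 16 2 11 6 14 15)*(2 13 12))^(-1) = (0 15 14 6 11 2 12 13 16) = ((0 16 13 12 2 11 6 14 15))^(-1)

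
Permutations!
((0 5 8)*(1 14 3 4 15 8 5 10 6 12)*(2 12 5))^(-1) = ((0 10 6 5 2 12 1 14 3 4 15 8))^(-1) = (0 8 15 4 3 14 1 12 2 5 6 10)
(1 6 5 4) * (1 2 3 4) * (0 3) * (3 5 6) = (6)(0 5 1 3 4 2) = [5, 3, 0, 4, 2, 1, 6]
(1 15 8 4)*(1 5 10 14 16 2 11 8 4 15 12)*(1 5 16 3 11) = (1 12 5 10 14 3 11 8 15 4 16 2) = [0, 12, 1, 11, 16, 10, 6, 7, 15, 9, 14, 8, 5, 13, 3, 4, 2]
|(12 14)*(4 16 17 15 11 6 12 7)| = |(4 16 17 15 11 6 12 14 7)| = 9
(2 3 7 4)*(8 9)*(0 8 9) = (9)(0 8)(2 3 7 4) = [8, 1, 3, 7, 2, 5, 6, 4, 0, 9]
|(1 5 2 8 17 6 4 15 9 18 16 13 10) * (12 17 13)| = |(1 5 2 8 13 10)(4 15 9 18 16 12 17 6)| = 24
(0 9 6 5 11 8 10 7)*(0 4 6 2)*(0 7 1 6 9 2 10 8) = (0 2 7 4 9 10 1 6 5 11) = [2, 6, 7, 3, 9, 11, 5, 4, 8, 10, 1, 0]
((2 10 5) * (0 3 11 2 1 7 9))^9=(11)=((0 3 11 2 10 5 1 7 9))^9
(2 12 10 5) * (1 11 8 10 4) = [0, 11, 12, 3, 1, 2, 6, 7, 10, 9, 5, 8, 4] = (1 11 8 10 5 2 12 4)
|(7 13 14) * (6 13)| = |(6 13 14 7)| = 4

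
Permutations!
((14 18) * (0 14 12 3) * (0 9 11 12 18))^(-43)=(18)(0 14)(3 9 11 12)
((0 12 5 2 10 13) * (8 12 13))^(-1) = ((0 13)(2 10 8 12 5))^(-1) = (0 13)(2 5 12 8 10)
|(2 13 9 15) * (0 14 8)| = |(0 14 8)(2 13 9 15)| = 12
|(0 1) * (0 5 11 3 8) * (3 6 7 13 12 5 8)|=6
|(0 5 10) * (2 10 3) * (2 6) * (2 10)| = 5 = |(0 5 3 6 10)|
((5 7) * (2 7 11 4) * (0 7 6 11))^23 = (0 5 7)(2 4 11 6)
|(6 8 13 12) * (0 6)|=|(0 6 8 13 12)|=5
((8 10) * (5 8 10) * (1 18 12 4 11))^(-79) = (1 18 12 4 11)(5 8) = ((1 18 12 4 11)(5 8))^(-79)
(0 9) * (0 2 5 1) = (0 9 2 5 1) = [9, 0, 5, 3, 4, 1, 6, 7, 8, 2]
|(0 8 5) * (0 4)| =4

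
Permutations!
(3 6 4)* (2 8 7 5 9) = (2 8 7 5 9)(3 6 4) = [0, 1, 8, 6, 3, 9, 4, 5, 7, 2]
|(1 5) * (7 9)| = 2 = |(1 5)(7 9)|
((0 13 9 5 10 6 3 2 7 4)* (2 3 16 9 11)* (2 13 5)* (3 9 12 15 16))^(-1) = (0 4 7 2 9 3 6 10 5)(11 13)(12 16 15) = ((0 5 10 6 3 9 2 7 4)(11 13)(12 15 16))^(-1)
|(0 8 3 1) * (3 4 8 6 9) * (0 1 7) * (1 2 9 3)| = 12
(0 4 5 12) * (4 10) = [10, 1, 2, 3, 5, 12, 6, 7, 8, 9, 4, 11, 0] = (0 10 4 5 12)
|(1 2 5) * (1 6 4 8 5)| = 4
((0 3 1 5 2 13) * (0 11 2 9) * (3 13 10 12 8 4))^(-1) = ((0 13 11 2 10 12 8 4 3 1 5 9))^(-1) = (0 9 5 1 3 4 8 12 10 2 11 13)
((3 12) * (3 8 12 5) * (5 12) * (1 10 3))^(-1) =((1 10 3 12 8 5))^(-1) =(1 5 8 12 3 10)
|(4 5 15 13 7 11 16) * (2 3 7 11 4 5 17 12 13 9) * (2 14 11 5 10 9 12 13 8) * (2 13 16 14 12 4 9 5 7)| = 30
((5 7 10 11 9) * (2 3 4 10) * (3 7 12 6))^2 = (3 10 9 12)(4 11 5 6)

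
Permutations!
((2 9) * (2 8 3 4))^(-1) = (2 4 3 8 9)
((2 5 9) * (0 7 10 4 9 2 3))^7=(0 7 10 4 9 3)(2 5)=((0 7 10 4 9 3)(2 5))^7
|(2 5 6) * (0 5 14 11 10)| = 7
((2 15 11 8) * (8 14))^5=(15)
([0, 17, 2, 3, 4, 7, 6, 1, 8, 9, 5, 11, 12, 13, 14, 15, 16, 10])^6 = [0, 17, 2, 3, 4, 7, 6, 1, 8, 9, 5, 11, 12, 13, 14, 15, 16, 10]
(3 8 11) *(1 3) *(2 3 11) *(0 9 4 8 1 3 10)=(0 9 4 8 2 10)(1 11 3)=[9, 11, 10, 1, 8, 5, 6, 7, 2, 4, 0, 3]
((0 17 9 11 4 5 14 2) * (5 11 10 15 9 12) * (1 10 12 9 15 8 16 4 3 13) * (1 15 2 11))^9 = (0 15 3 14 12 17 2 13 11 5 9)(1 4 16 8 10)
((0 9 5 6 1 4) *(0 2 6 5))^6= ((0 9)(1 4 2 6))^6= (9)(1 2)(4 6)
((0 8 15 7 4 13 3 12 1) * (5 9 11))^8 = (0 1 12 3 13 4 7 15 8)(5 11 9) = ((0 8 15 7 4 13 3 12 1)(5 9 11))^8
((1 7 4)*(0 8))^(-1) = ((0 8)(1 7 4))^(-1) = (0 8)(1 4 7)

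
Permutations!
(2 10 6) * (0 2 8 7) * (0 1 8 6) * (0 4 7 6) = (0 2 10 4 7 1 8 6) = [2, 8, 10, 3, 7, 5, 0, 1, 6, 9, 4]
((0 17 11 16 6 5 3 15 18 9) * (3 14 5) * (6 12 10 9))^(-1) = ((0 17 11 16 12 10 9)(3 15 18 6)(5 14))^(-1) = (0 9 10 12 16 11 17)(3 6 18 15)(5 14)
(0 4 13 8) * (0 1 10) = (0 4 13 8 1 10) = [4, 10, 2, 3, 13, 5, 6, 7, 1, 9, 0, 11, 12, 8]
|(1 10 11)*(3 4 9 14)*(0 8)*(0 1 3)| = 9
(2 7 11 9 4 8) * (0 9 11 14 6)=(0 9 4 8 2 7 14 6)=[9, 1, 7, 3, 8, 5, 0, 14, 2, 4, 10, 11, 12, 13, 6]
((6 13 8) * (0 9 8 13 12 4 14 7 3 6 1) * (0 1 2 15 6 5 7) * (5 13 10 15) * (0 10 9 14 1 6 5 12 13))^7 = (15)(1 4 12 2 8 9 13 6)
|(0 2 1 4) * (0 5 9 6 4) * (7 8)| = 12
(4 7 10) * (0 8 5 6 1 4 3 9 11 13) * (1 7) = (0 8 5 6 7 10 3 9 11 13)(1 4) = [8, 4, 2, 9, 1, 6, 7, 10, 5, 11, 3, 13, 12, 0]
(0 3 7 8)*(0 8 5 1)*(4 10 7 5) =(0 3 5 1)(4 10 7) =[3, 0, 2, 5, 10, 1, 6, 4, 8, 9, 7]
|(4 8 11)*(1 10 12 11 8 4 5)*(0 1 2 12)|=12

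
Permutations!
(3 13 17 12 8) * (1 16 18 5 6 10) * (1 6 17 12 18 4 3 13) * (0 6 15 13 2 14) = [6, 16, 14, 1, 3, 17, 10, 7, 2, 9, 15, 11, 8, 12, 0, 13, 4, 18, 5] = (0 6 10 15 13 12 8 2 14)(1 16 4 3)(5 17 18)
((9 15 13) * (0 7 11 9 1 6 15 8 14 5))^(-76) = (15)(0 7 11 9 8 14 5)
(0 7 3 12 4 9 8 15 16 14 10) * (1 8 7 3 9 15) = (0 3 12 4 15 16 14 10)(1 8)(7 9) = [3, 8, 2, 12, 15, 5, 6, 9, 1, 7, 0, 11, 4, 13, 10, 16, 14]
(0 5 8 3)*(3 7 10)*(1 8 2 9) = [5, 8, 9, 0, 4, 2, 6, 10, 7, 1, 3] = (0 5 2 9 1 8 7 10 3)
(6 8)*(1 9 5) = (1 9 5)(6 8) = [0, 9, 2, 3, 4, 1, 8, 7, 6, 5]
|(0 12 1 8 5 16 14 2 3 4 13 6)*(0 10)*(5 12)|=30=|(0 5 16 14 2 3 4 13 6 10)(1 8 12)|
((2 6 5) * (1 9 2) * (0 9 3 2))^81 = (0 9)(1 3 2 6 5)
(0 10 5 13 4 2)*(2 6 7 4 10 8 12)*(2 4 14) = (0 8 12 4 6 7 14 2)(5 13 10) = [8, 1, 0, 3, 6, 13, 7, 14, 12, 9, 5, 11, 4, 10, 2]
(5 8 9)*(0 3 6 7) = (0 3 6 7)(5 8 9) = [3, 1, 2, 6, 4, 8, 7, 0, 9, 5]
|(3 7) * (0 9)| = 2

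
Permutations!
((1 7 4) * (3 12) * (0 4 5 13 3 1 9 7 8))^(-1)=((0 4 9 7 5 13 3 12 1 8))^(-1)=(0 8 1 12 3 13 5 7 9 4)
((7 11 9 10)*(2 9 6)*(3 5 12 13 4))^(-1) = (2 6 11 7 10 9)(3 4 13 12 5)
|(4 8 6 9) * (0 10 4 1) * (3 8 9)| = |(0 10 4 9 1)(3 8 6)| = 15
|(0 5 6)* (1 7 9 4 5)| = |(0 1 7 9 4 5 6)| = 7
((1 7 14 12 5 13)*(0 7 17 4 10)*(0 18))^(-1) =(0 18 10 4 17 1 13 5 12 14 7)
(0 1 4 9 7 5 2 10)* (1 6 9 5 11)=(0 6 9 7 11 1 4 5 2 10)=[6, 4, 10, 3, 5, 2, 9, 11, 8, 7, 0, 1]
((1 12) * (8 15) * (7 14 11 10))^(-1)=((1 12)(7 14 11 10)(8 15))^(-1)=(1 12)(7 10 11 14)(8 15)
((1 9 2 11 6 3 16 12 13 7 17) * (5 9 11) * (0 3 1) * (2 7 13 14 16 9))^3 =(0 7 3 17 9)(2 5)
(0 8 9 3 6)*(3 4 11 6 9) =[8, 1, 2, 9, 11, 5, 0, 7, 3, 4, 10, 6] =(0 8 3 9 4 11 6)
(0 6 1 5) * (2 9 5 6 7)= [7, 6, 9, 3, 4, 0, 1, 2, 8, 5]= (0 7 2 9 5)(1 6)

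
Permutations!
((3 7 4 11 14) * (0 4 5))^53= ((0 4 11 14 3 7 5))^53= (0 3 4 7 11 5 14)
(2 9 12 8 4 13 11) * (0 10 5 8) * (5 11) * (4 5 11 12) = [10, 1, 9, 3, 13, 8, 6, 7, 5, 4, 12, 2, 0, 11] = (0 10 12)(2 9 4 13 11)(5 8)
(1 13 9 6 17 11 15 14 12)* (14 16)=(1 13 9 6 17 11 15 16 14 12)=[0, 13, 2, 3, 4, 5, 17, 7, 8, 6, 10, 15, 1, 9, 12, 16, 14, 11]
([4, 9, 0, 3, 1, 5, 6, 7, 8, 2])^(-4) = [4, 9, 0, 3, 1, 5, 6, 7, 8, 2]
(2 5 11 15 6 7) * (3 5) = (2 3 5 11 15 6 7) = [0, 1, 3, 5, 4, 11, 7, 2, 8, 9, 10, 15, 12, 13, 14, 6]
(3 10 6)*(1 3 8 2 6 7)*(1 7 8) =(1 3 10 8 2 6) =[0, 3, 6, 10, 4, 5, 1, 7, 2, 9, 8]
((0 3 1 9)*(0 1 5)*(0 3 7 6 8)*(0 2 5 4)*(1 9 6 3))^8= (9)(1 2 6 5 8)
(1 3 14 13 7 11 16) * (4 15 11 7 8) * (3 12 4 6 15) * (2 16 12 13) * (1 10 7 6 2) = (1 13 8 2 16 10 7 6 15 11 12 4 3 14) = [0, 13, 16, 14, 3, 5, 15, 6, 2, 9, 7, 12, 4, 8, 1, 11, 10]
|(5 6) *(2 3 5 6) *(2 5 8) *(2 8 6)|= 3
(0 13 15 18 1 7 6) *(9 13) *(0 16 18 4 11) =[9, 7, 2, 3, 11, 5, 16, 6, 8, 13, 10, 0, 12, 15, 14, 4, 18, 17, 1] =(0 9 13 15 4 11)(1 7 6 16 18)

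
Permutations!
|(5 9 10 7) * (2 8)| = |(2 8)(5 9 10 7)| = 4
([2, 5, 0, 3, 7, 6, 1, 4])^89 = [2, 6, 0, 3, 7, 1, 5, 4]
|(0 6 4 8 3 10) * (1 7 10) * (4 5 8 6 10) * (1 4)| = 10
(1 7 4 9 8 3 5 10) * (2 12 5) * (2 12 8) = (1 7 4 9 2 8 3 12 5 10) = [0, 7, 8, 12, 9, 10, 6, 4, 3, 2, 1, 11, 5]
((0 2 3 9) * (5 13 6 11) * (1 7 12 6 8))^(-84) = ((0 2 3 9)(1 7 12 6 11 5 13 8))^(-84) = (1 11)(5 7)(6 8)(12 13)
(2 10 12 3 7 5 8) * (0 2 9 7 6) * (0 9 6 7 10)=(0 2)(3 7 5 8 6 9 10 12)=[2, 1, 0, 7, 4, 8, 9, 5, 6, 10, 12, 11, 3]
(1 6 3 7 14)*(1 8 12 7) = [0, 6, 2, 1, 4, 5, 3, 14, 12, 9, 10, 11, 7, 13, 8] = (1 6 3)(7 14 8 12)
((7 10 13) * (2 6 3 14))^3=(2 14 3 6)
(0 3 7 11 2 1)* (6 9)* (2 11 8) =(11)(0 3 7 8 2 1)(6 9) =[3, 0, 1, 7, 4, 5, 9, 8, 2, 6, 10, 11]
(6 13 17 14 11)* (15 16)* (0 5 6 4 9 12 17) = (0 5 6 13)(4 9 12 17 14 11)(15 16) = [5, 1, 2, 3, 9, 6, 13, 7, 8, 12, 10, 4, 17, 0, 11, 16, 15, 14]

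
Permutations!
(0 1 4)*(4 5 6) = (0 1 5 6 4) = [1, 5, 2, 3, 0, 6, 4]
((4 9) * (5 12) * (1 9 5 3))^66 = ((1 9 4 5 12 3))^66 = (12)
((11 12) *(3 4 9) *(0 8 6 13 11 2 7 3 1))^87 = (0 13 2 4)(1 6 12 3)(7 9 8 11)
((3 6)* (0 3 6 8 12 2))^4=((0 3 8 12 2))^4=(0 2 12 8 3)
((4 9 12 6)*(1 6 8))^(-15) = ((1 6 4 9 12 8))^(-15) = (1 9)(4 8)(6 12)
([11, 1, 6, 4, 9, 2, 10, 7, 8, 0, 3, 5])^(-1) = [9, 1, 5, 10, 3, 11, 2, 7, 8, 4, 6, 0]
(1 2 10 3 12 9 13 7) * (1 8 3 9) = (1 2 10 9 13 7 8 3 12) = [0, 2, 10, 12, 4, 5, 6, 8, 3, 13, 9, 11, 1, 7]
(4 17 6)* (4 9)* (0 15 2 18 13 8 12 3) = (0 15 2 18 13 8 12 3)(4 17 6 9) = [15, 1, 18, 0, 17, 5, 9, 7, 12, 4, 10, 11, 3, 8, 14, 2, 16, 6, 13]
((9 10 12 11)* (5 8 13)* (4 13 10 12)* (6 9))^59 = ((4 13 5 8 10)(6 9 12 11))^59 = (4 10 8 5 13)(6 11 12 9)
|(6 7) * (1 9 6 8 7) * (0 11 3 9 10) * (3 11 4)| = |(11)(0 4 3 9 6 1 10)(7 8)| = 14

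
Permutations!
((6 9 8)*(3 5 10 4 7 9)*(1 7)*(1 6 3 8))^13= (1 7 9)(3 5 10 4 6 8)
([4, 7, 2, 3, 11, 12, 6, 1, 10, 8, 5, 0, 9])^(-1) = [11, 7, 2, 3, 0, 10, 6, 1, 9, 12, 8, 4, 5]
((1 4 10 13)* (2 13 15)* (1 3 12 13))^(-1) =((1 4 10 15 2)(3 12 13))^(-1) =(1 2 15 10 4)(3 13 12)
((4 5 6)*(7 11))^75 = ((4 5 6)(7 11))^75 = (7 11)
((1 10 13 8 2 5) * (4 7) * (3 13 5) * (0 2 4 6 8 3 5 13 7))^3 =(0 1 3 8 2 10 7 4 5 13 6)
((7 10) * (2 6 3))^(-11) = (2 6 3)(7 10)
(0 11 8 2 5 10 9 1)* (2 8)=(0 11 2 5 10 9 1)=[11, 0, 5, 3, 4, 10, 6, 7, 8, 1, 9, 2]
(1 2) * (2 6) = [0, 6, 1, 3, 4, 5, 2] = (1 6 2)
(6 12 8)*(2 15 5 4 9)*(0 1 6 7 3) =(0 1 6 12 8 7 3)(2 15 5 4 9) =[1, 6, 15, 0, 9, 4, 12, 3, 7, 2, 10, 11, 8, 13, 14, 5]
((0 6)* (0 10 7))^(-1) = (0 7 10 6)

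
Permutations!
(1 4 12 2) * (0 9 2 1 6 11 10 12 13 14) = (0 9 2 6 11 10 12 1 4 13 14) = [9, 4, 6, 3, 13, 5, 11, 7, 8, 2, 12, 10, 1, 14, 0]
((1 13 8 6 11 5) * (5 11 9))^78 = (13)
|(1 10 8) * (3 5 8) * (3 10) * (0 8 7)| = |(10)(0 8 1 3 5 7)| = 6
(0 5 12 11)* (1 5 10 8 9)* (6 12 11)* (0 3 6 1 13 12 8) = (0 10)(1 5 11 3 6 8 9 13 12) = [10, 5, 2, 6, 4, 11, 8, 7, 9, 13, 0, 3, 1, 12]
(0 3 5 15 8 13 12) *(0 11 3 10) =(0 10)(3 5 15 8 13 12 11) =[10, 1, 2, 5, 4, 15, 6, 7, 13, 9, 0, 3, 11, 12, 14, 8]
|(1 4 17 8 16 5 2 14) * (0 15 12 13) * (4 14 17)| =20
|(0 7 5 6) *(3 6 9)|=|(0 7 5 9 3 6)|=6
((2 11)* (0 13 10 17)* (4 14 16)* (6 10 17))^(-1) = (0 17 13)(2 11)(4 16 14)(6 10)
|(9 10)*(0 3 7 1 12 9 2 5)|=9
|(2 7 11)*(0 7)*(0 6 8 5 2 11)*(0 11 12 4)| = 20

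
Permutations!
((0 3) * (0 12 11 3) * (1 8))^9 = (12)(1 8)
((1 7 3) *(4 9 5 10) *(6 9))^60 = ((1 7 3)(4 6 9 5 10))^60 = (10)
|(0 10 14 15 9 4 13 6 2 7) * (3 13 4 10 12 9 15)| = |(15)(0 12 9 10 14 3 13 6 2 7)| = 10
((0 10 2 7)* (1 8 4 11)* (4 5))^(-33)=(0 7 2 10)(1 5 11 8 4)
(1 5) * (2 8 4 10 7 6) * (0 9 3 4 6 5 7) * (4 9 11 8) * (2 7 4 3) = (0 11 8 6 7 5 1 4 10)(2 3 9) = [11, 4, 3, 9, 10, 1, 7, 5, 6, 2, 0, 8]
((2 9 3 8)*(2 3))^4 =(9) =((2 9)(3 8))^4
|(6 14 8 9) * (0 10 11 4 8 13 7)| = |(0 10 11 4 8 9 6 14 13 7)| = 10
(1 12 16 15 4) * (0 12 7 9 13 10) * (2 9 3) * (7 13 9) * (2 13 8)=[12, 8, 7, 13, 1, 5, 6, 3, 2, 9, 0, 11, 16, 10, 14, 4, 15]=(0 12 16 15 4 1 8 2 7 3 13 10)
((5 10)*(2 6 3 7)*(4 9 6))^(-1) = (2 7 3 6 9 4)(5 10) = ((2 4 9 6 3 7)(5 10))^(-1)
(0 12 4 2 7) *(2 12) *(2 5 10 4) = (0 5 10 4 12 2 7) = [5, 1, 7, 3, 12, 10, 6, 0, 8, 9, 4, 11, 2]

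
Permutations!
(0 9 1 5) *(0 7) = (0 9 1 5 7) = [9, 5, 2, 3, 4, 7, 6, 0, 8, 1]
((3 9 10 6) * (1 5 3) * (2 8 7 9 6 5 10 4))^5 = (10)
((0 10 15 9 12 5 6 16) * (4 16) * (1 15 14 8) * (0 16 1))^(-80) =((16)(0 10 14 8)(1 15 9 12 5 6 4))^(-80) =(16)(1 5 15 6 9 4 12)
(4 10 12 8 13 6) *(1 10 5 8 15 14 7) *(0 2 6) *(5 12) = (0 2 6 4 12 15 14 7 1 10 5 8 13) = [2, 10, 6, 3, 12, 8, 4, 1, 13, 9, 5, 11, 15, 0, 7, 14]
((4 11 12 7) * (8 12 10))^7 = ((4 11 10 8 12 7))^7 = (4 11 10 8 12 7)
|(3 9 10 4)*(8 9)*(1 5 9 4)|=|(1 5 9 10)(3 8 4)|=12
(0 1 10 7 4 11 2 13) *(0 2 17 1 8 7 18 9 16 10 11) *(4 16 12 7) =(0 8 4)(1 11 17)(2 13)(7 16 10 18 9 12) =[8, 11, 13, 3, 0, 5, 6, 16, 4, 12, 18, 17, 7, 2, 14, 15, 10, 1, 9]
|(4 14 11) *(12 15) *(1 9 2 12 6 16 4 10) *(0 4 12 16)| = 12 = |(0 4 14 11 10 1 9 2 16 12 15 6)|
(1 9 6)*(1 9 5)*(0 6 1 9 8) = (0 6 8)(1 5 9) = [6, 5, 2, 3, 4, 9, 8, 7, 0, 1]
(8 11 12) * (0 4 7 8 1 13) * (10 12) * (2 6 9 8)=[4, 13, 6, 3, 7, 5, 9, 2, 11, 8, 12, 10, 1, 0]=(0 4 7 2 6 9 8 11 10 12 1 13)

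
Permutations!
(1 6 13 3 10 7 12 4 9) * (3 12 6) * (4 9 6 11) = (1 3 10 7 11 4 6 13 12 9) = [0, 3, 2, 10, 6, 5, 13, 11, 8, 1, 7, 4, 9, 12]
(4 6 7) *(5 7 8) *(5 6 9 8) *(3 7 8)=(3 7 4 9)(5 8 6)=[0, 1, 2, 7, 9, 8, 5, 4, 6, 3]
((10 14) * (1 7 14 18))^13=(1 10 7 18 14)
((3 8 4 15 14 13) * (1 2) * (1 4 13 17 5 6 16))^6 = ((1 2 4 15 14 17 5 6 16)(3 8 13))^6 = (1 5 15)(2 6 14)(4 16 17)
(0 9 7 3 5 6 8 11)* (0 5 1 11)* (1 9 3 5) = [3, 11, 2, 9, 4, 6, 8, 5, 0, 7, 10, 1] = (0 3 9 7 5 6 8)(1 11)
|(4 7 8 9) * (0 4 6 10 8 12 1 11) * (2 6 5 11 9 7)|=|(0 4 2 6 10 8 7 12 1 9 5 11)|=12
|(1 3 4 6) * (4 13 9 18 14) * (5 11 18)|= |(1 3 13 9 5 11 18 14 4 6)|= 10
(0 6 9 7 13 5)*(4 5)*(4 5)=(0 6 9 7 13 5)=[6, 1, 2, 3, 4, 0, 9, 13, 8, 7, 10, 11, 12, 5]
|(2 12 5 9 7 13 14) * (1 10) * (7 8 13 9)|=8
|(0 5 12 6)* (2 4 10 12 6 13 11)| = 6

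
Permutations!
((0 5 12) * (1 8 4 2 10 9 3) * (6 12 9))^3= ((0 5 9 3 1 8 4 2 10 6 12))^3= (0 3 4 6 5 1 2 12 9 8 10)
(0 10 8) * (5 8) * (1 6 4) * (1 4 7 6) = (0 10 5 8)(6 7) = [10, 1, 2, 3, 4, 8, 7, 6, 0, 9, 5]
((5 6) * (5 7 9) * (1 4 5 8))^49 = (9)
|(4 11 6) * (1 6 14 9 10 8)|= 8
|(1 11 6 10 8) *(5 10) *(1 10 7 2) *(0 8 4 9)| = |(0 8 10 4 9)(1 11 6 5 7 2)| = 30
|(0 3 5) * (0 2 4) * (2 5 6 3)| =6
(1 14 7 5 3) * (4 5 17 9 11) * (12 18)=(1 14 7 17 9 11 4 5 3)(12 18)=[0, 14, 2, 1, 5, 3, 6, 17, 8, 11, 10, 4, 18, 13, 7, 15, 16, 9, 12]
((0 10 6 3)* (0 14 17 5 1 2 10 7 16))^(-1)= (0 16 7)(1 5 17 14 3 6 10 2)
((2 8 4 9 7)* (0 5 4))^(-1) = ((0 5 4 9 7 2 8))^(-1) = (0 8 2 7 9 4 5)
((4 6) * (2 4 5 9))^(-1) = ((2 4 6 5 9))^(-1) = (2 9 5 6 4)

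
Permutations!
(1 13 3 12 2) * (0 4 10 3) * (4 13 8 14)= [13, 8, 1, 12, 10, 5, 6, 7, 14, 9, 3, 11, 2, 0, 4]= (0 13)(1 8 14 4 10 3 12 2)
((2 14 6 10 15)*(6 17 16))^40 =((2 14 17 16 6 10 15))^40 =(2 10 16 14 15 6 17)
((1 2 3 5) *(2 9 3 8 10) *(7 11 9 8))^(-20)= ((1 8 10 2 7 11 9 3 5))^(-20)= (1 3 11 2 8 5 9 7 10)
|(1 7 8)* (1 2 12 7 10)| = |(1 10)(2 12 7 8)| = 4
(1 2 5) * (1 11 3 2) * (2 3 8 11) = (2 5)(8 11) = [0, 1, 5, 3, 4, 2, 6, 7, 11, 9, 10, 8]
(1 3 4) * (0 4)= (0 4 1 3)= [4, 3, 2, 0, 1]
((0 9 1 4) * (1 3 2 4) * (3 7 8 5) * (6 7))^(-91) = (0 4 2 3 5 8 7 6 9)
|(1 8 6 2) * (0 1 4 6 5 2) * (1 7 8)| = 7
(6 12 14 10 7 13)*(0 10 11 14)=(0 10 7 13 6 12)(11 14)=[10, 1, 2, 3, 4, 5, 12, 13, 8, 9, 7, 14, 0, 6, 11]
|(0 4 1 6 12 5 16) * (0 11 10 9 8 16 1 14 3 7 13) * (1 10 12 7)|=56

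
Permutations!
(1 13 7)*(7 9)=[0, 13, 2, 3, 4, 5, 6, 1, 8, 7, 10, 11, 12, 9]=(1 13 9 7)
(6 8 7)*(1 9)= (1 9)(6 8 7)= [0, 9, 2, 3, 4, 5, 8, 6, 7, 1]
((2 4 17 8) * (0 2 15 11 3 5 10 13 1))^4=(0 8 5)(1 17 3)(2 15 10)(4 11 13)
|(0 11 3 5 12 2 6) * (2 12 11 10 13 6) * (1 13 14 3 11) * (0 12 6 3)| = |(0 10 14)(1 13 3 5)(6 12)| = 12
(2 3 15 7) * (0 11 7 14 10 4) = (0 11 7 2 3 15 14 10 4) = [11, 1, 3, 15, 0, 5, 6, 2, 8, 9, 4, 7, 12, 13, 10, 14]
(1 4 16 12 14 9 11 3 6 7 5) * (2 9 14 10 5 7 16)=(1 4 2 9 11 3 6 16 12 10 5)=[0, 4, 9, 6, 2, 1, 16, 7, 8, 11, 5, 3, 10, 13, 14, 15, 12]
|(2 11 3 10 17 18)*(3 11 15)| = |(2 15 3 10 17 18)| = 6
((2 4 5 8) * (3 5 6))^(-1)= ((2 4 6 3 5 8))^(-1)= (2 8 5 3 6 4)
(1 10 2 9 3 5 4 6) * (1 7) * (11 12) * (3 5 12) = (1 10 2 9 5 4 6 7)(3 12 11) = [0, 10, 9, 12, 6, 4, 7, 1, 8, 5, 2, 3, 11]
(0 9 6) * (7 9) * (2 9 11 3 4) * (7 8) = (0 8 7 11 3 4 2 9 6) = [8, 1, 9, 4, 2, 5, 0, 11, 7, 6, 10, 3]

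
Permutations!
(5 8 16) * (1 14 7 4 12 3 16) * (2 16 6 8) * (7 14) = (1 7 4 12 3 6 8)(2 16 5) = [0, 7, 16, 6, 12, 2, 8, 4, 1, 9, 10, 11, 3, 13, 14, 15, 5]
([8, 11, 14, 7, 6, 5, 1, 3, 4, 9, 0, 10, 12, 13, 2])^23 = (0 4 1 10 8 6 11)(2 14)(3 7)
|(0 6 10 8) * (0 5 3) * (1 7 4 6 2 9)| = |(0 2 9 1 7 4 6 10 8 5 3)| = 11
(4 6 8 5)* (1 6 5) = (1 6 8)(4 5) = [0, 6, 2, 3, 5, 4, 8, 7, 1]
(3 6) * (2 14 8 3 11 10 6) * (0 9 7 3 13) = [9, 1, 14, 2, 4, 5, 11, 3, 13, 7, 6, 10, 12, 0, 8] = (0 9 7 3 2 14 8 13)(6 11 10)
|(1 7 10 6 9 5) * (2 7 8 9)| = |(1 8 9 5)(2 7 10 6)| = 4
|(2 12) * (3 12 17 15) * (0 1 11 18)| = 20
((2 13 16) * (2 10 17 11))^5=((2 13 16 10 17 11))^5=(2 11 17 10 16 13)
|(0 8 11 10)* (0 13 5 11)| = 4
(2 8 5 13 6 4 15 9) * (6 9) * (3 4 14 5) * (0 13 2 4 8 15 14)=[13, 1, 15, 8, 14, 2, 0, 7, 3, 4, 10, 11, 12, 9, 5, 6]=(0 13 9 4 14 5 2 15 6)(3 8)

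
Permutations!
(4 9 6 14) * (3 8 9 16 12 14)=(3 8 9 6)(4 16 12 14)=[0, 1, 2, 8, 16, 5, 3, 7, 9, 6, 10, 11, 14, 13, 4, 15, 12]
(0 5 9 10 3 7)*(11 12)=(0 5 9 10 3 7)(11 12)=[5, 1, 2, 7, 4, 9, 6, 0, 8, 10, 3, 12, 11]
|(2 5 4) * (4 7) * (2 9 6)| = |(2 5 7 4 9 6)| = 6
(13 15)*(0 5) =(0 5)(13 15) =[5, 1, 2, 3, 4, 0, 6, 7, 8, 9, 10, 11, 12, 15, 14, 13]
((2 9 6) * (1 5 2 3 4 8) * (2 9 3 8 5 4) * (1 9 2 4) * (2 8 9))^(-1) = ((2 3 4 5 8)(6 9))^(-1) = (2 8 5 4 3)(6 9)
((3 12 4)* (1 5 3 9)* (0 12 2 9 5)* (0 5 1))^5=((0 12 4 1 5 3 2 9))^5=(0 3 4 9 5 12 2 1)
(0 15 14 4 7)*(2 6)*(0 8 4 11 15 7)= (0 7 8 4)(2 6)(11 15 14)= [7, 1, 6, 3, 0, 5, 2, 8, 4, 9, 10, 15, 12, 13, 11, 14]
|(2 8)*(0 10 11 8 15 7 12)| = |(0 10 11 8 2 15 7 12)| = 8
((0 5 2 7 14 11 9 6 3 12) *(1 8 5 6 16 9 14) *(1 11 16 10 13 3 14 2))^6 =((0 6 14 16 9 10 13 3 12)(1 8 5)(2 7 11))^6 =(0 13 16)(3 9 6)(10 14 12)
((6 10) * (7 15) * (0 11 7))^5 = ((0 11 7 15)(6 10))^5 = (0 11 7 15)(6 10)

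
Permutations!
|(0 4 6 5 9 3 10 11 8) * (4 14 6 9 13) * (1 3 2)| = |(0 14 6 5 13 4 9 2 1 3 10 11 8)| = 13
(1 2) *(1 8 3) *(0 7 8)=(0 7 8 3 1 2)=[7, 2, 0, 1, 4, 5, 6, 8, 3]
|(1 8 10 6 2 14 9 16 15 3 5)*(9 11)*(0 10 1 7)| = 12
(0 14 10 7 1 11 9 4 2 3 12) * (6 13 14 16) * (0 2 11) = (0 16 6 13 14 10 7 1)(2 3 12)(4 11 9) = [16, 0, 3, 12, 11, 5, 13, 1, 8, 4, 7, 9, 2, 14, 10, 15, 6]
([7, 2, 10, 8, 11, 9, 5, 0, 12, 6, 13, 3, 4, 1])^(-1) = [7, 13, 1, 11, 12, 6, 9, 0, 3, 5, 2, 4, 8, 10]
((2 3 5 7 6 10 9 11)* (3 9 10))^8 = (2 11 9)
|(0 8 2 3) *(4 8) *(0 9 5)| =7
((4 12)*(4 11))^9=(12)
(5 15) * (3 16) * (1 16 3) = (1 16)(5 15) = [0, 16, 2, 3, 4, 15, 6, 7, 8, 9, 10, 11, 12, 13, 14, 5, 1]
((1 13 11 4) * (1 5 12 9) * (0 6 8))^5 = (0 8 6)(1 12 4 13 9 5 11)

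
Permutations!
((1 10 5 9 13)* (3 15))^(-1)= ((1 10 5 9 13)(3 15))^(-1)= (1 13 9 5 10)(3 15)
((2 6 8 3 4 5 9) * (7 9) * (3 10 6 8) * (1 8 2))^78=((1 8 10 6 3 4 5 7 9))^78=(1 5 6)(3 8 7)(4 10 9)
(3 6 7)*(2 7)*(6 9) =(2 7 3 9 6) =[0, 1, 7, 9, 4, 5, 2, 3, 8, 6]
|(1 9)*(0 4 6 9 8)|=6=|(0 4 6 9 1 8)|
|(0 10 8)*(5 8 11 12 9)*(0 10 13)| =|(0 13)(5 8 10 11 12 9)| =6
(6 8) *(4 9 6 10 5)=(4 9 6 8 10 5)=[0, 1, 2, 3, 9, 4, 8, 7, 10, 6, 5]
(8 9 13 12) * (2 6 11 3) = (2 6 11 3)(8 9 13 12) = [0, 1, 6, 2, 4, 5, 11, 7, 9, 13, 10, 3, 8, 12]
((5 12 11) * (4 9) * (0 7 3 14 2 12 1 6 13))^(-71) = ((0 7 3 14 2 12 11 5 1 6 13)(4 9))^(-71) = (0 11 7 5 3 1 14 6 2 13 12)(4 9)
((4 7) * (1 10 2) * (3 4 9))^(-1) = (1 2 10)(3 9 7 4)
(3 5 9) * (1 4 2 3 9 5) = (9)(1 4 2 3) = [0, 4, 3, 1, 2, 5, 6, 7, 8, 9]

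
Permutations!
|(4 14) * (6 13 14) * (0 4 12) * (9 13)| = |(0 4 6 9 13 14 12)| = 7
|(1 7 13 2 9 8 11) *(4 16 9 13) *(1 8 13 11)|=|(1 7 4 16 9 13 2 11 8)|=9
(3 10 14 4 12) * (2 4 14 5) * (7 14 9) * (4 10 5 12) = (2 10 12 3 5)(7 14 9) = [0, 1, 10, 5, 4, 2, 6, 14, 8, 7, 12, 11, 3, 13, 9]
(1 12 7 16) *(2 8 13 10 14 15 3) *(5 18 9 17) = (1 12 7 16)(2 8 13 10 14 15 3)(5 18 9 17) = [0, 12, 8, 2, 4, 18, 6, 16, 13, 17, 14, 11, 7, 10, 15, 3, 1, 5, 9]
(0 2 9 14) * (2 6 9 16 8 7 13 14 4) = (0 6 9 4 2 16 8 7 13 14) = [6, 1, 16, 3, 2, 5, 9, 13, 7, 4, 10, 11, 12, 14, 0, 15, 8]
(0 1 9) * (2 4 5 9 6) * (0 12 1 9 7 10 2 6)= [9, 0, 4, 3, 5, 7, 6, 10, 8, 12, 2, 11, 1]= (0 9 12 1)(2 4 5 7 10)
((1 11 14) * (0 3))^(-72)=(14)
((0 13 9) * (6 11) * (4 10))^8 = (0 9 13)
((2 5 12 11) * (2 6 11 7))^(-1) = ((2 5 12 7)(6 11))^(-1) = (2 7 12 5)(6 11)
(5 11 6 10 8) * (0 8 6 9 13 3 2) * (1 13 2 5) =(0 8 1 13 3 5 11 9 2)(6 10) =[8, 13, 0, 5, 4, 11, 10, 7, 1, 2, 6, 9, 12, 3]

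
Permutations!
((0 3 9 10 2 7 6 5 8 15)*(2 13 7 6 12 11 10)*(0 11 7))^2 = ((0 3 9 2 6 5 8 15 11 10 13)(7 12))^2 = (0 9 6 8 11 13 3 2 5 15 10)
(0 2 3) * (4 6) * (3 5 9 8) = (0 2 5 9 8 3)(4 6) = [2, 1, 5, 0, 6, 9, 4, 7, 3, 8]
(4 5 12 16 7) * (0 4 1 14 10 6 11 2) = [4, 14, 0, 3, 5, 12, 11, 1, 8, 9, 6, 2, 16, 13, 10, 15, 7] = (0 4 5 12 16 7 1 14 10 6 11 2)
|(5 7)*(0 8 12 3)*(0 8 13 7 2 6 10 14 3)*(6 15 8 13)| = 12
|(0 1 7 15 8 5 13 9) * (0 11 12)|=10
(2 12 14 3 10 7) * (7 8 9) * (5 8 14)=[0, 1, 12, 10, 4, 8, 6, 2, 9, 7, 14, 11, 5, 13, 3]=(2 12 5 8 9 7)(3 10 14)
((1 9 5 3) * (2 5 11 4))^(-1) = ((1 9 11 4 2 5 3))^(-1) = (1 3 5 2 4 11 9)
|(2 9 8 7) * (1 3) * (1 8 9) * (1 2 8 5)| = 6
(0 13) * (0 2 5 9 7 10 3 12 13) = [0, 1, 5, 12, 4, 9, 6, 10, 8, 7, 3, 11, 13, 2] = (2 5 9 7 10 3 12 13)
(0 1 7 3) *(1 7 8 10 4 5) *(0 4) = (0 7 3 4 5 1 8 10) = [7, 8, 2, 4, 5, 1, 6, 3, 10, 9, 0]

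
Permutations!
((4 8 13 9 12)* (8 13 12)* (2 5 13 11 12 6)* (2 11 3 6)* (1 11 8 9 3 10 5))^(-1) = ((1 11 12 4 10 5 13 3 6 8 2))^(-1) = (1 2 8 6 3 13 5 10 4 12 11)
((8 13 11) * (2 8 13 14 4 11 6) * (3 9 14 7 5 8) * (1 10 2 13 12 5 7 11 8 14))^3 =(1 3 10 9 2)(4 12)(5 8)(6 13)(11 14)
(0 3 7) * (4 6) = [3, 1, 2, 7, 6, 5, 4, 0] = (0 3 7)(4 6)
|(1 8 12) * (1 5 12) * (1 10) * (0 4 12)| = 12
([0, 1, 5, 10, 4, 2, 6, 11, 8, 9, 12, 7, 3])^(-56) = [0, 1, 2, 10, 4, 5, 6, 7, 8, 9, 12, 11, 3]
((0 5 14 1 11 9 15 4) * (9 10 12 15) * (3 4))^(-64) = (0 12 14 3 11)(1 4 10 5 15)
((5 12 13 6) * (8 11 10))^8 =(13)(8 10 11) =((5 12 13 6)(8 11 10))^8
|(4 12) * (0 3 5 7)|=4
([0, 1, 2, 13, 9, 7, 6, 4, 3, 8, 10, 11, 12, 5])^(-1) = (3 8 9 4 7 5 13)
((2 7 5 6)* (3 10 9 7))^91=(10)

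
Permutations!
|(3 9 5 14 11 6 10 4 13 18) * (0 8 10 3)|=6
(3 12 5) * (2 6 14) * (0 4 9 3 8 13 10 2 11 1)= (0 4 9 3 12 5 8 13 10 2 6 14 11 1)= [4, 0, 6, 12, 9, 8, 14, 7, 13, 3, 2, 1, 5, 10, 11]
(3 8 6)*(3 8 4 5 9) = (3 4 5 9)(6 8) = [0, 1, 2, 4, 5, 9, 8, 7, 6, 3]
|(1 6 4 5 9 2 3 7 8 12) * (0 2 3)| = 18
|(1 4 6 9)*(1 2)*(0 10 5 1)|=8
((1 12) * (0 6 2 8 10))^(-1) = (0 10 8 2 6)(1 12)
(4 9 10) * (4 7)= [0, 1, 2, 3, 9, 5, 6, 4, 8, 10, 7]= (4 9 10 7)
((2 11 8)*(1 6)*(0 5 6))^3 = (11)(0 1 6 5)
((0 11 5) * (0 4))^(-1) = ((0 11 5 4))^(-1) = (0 4 5 11)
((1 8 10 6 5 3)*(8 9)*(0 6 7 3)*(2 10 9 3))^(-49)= (0 5 6)(1 3)(2 7 10)(8 9)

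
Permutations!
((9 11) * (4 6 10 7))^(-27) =((4 6 10 7)(9 11))^(-27) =(4 6 10 7)(9 11)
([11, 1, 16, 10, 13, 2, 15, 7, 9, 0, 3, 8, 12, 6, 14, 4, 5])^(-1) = (0 9 8 11)(2 5 16)(3 10)(4 15 6 13)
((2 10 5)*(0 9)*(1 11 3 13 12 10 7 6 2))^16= (1 3 12 5 11 13 10)(2 7 6)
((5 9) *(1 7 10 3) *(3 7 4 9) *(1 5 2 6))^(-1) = ((1 4 9 2 6)(3 5)(7 10))^(-1) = (1 6 2 9 4)(3 5)(7 10)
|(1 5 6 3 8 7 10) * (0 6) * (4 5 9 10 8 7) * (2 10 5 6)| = 30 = |(0 2 10 1 9 5)(3 7 8 4 6)|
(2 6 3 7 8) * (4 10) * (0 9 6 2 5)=[9, 1, 2, 7, 10, 0, 3, 8, 5, 6, 4]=(0 9 6 3 7 8 5)(4 10)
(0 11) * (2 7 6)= (0 11)(2 7 6)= [11, 1, 7, 3, 4, 5, 2, 6, 8, 9, 10, 0]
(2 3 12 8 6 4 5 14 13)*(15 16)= (2 3 12 8 6 4 5 14 13)(15 16)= [0, 1, 3, 12, 5, 14, 4, 7, 6, 9, 10, 11, 8, 2, 13, 16, 15]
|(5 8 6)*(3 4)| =|(3 4)(5 8 6)| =6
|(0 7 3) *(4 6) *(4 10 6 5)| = 6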